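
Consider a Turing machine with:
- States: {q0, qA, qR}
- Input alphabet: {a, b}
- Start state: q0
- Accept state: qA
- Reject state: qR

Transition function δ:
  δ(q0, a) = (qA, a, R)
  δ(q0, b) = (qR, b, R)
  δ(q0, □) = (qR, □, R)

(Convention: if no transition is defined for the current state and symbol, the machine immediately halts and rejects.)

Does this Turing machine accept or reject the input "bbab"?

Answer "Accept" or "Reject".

Execution trace:
Initial: [q0]bbab
Step 1: δ(q0, b) = (qR, b, R) → b[qR]bab

The machine reaches the reject state qR and halts.

Answer: Reject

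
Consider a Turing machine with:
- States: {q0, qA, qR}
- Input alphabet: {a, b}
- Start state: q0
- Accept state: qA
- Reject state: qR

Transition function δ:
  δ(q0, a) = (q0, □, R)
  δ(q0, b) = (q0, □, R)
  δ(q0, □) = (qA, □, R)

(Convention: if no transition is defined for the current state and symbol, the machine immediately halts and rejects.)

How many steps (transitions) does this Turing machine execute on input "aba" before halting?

Execution trace:
Initial: [q0]aba
Step 1: δ(q0, a) = (q0, □, R) → □[q0]ba
Step 2: δ(q0, b) = (q0, □, R) → □□[q0]a
Step 3: δ(q0, a) = (q0, □, R) → □□□[q0]□
Step 4: δ(q0, □) = (qA, □, R) → □□□□[qA]□

The machine reaches the accept state qA and halts.

The machine executed 4 steps before halting.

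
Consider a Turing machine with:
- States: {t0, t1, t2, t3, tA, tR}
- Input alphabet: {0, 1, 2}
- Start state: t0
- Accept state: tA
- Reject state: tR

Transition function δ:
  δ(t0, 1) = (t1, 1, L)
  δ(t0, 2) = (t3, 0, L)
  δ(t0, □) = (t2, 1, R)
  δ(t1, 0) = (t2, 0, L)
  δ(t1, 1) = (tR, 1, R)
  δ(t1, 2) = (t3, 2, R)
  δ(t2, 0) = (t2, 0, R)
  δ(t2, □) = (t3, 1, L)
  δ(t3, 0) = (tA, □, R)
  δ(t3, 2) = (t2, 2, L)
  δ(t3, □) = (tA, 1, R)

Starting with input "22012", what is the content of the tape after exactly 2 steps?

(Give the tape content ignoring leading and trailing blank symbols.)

Execution trace:
Initial: [t0]22012
Step 1: δ(t0, 2) = (t3, 0, L) → [t3]□02012
Step 2: δ(t3, □) = (tA, 1, R) → 1[tA]02012

The machine reaches the accept state tA and halts.

After 2 steps, the tape (ignoring leading/trailing blanks) is: 102012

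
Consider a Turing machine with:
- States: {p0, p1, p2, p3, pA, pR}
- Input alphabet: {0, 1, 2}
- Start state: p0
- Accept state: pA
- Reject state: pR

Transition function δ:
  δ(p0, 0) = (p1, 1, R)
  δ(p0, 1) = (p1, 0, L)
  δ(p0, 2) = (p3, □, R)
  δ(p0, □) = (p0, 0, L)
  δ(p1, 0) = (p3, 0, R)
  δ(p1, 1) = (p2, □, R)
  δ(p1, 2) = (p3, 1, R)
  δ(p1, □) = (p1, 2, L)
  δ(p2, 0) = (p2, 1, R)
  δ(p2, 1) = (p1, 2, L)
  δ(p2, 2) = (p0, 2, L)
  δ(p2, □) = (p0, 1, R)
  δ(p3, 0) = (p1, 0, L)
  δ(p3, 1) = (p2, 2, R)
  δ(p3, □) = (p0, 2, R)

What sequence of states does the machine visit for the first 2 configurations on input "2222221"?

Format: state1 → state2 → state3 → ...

Execution trace:
Initial: [p0]2222221
Step 1: δ(p0, 2) = (p3, □, R) → □[p3]222221

No transition is defined for δ(p3, 2). By convention the machine halts and rejects.

State sequence: p0 → p3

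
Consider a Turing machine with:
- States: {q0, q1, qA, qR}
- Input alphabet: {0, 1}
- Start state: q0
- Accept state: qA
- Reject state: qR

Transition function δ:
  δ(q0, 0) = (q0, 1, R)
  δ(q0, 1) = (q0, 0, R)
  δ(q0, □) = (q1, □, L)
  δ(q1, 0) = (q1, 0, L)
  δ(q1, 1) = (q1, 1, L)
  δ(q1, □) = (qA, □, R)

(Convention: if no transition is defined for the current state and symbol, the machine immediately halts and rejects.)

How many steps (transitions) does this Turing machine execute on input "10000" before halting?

Execution trace:
Initial: [q0]10000
Step 1: δ(q0, 1) = (q0, 0, R) → 0[q0]0000
Step 2: δ(q0, 0) = (q0, 1, R) → 01[q0]000
Step 3: δ(q0, 0) = (q0, 1, R) → 011[q0]00
Step 4: δ(q0, 0) = (q0, 1, R) → 0111[q0]0
Step 5: δ(q0, 0) = (q0, 1, R) → 01111[q0]□
Step 6: δ(q0, □) = (q1, □, L) → 0111[q1]1□
Step 7: δ(q1, 1) = (q1, 1, L) → 011[q1]11□
Step 8: δ(q1, 1) = (q1, 1, L) → 01[q1]111□
Step 9: δ(q1, 1) = (q1, 1, L) → 0[q1]1111□
Step 10: δ(q1, 1) = (q1, 1, L) → [q1]01111□
Step 11: δ(q1, 0) = (q1, 0, L) → [q1]□01111□
Step 12: δ(q1, □) = (qA, □, R) → □[qA]01111□

The machine reaches the accept state qA and halts.

The machine executed 12 steps before halting.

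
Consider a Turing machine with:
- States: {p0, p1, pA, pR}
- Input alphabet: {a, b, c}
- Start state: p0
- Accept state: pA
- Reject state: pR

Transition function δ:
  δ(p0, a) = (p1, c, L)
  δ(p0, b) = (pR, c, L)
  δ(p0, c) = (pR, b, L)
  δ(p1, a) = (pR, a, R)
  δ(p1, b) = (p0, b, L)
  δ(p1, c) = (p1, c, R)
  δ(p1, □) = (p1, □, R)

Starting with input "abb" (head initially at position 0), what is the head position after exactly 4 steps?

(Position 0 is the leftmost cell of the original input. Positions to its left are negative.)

Execution trace (head position shown):
Step 0: [p0]abb  (head at position 0)
Step 1: move left → [p1]□cbb  (head at position -1)
Step 2: move right → □[p1]cbb  (head at position 0)
Step 3: move right → □c[p1]bb  (head at position 1)
Step 4: move left → □[p0]cbb  (head at position 0)

After 4 steps, the head is at position 0.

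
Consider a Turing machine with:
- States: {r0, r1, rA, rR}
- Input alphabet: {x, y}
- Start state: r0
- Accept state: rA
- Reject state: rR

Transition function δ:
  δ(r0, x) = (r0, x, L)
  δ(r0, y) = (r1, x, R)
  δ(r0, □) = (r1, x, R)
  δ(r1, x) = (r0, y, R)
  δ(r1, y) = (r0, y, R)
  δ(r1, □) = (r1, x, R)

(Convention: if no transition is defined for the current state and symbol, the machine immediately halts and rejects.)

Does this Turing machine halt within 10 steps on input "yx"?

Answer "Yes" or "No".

Execution trace:
Initial: [r0]yx
Step 1: δ(r0, y) = (r1, x, R) → x[r1]x
Step 2: δ(r1, x) = (r0, y, R) → xy[r0]□
Step 3: δ(r0, □) = (r1, x, R) → xyx[r1]□
Step 4: δ(r1, □) = (r1, x, R) → xyxx[r1]□
Step 5: δ(r1, □) = (r1, x, R) → xyxxx[r1]□
Step 6: δ(r1, □) = (r1, x, R) → xyxxxx[r1]□
Step 7: δ(r1, □) = (r1, x, R) → xyxxxxx[r1]□
Step 8: δ(r1, □) = (r1, x, R) → xyxxxxxx[r1]□
Step 9: δ(r1, □) = (r1, x, R) → xyxxxxxxx[r1]□
Step 10: δ(r1, □) = (r1, x, R) → xyxxxxxxxx[r1]□

The machine has not reached a halting state after 10 steps.
The machine did not halt within the 10-step bound.

Answer: No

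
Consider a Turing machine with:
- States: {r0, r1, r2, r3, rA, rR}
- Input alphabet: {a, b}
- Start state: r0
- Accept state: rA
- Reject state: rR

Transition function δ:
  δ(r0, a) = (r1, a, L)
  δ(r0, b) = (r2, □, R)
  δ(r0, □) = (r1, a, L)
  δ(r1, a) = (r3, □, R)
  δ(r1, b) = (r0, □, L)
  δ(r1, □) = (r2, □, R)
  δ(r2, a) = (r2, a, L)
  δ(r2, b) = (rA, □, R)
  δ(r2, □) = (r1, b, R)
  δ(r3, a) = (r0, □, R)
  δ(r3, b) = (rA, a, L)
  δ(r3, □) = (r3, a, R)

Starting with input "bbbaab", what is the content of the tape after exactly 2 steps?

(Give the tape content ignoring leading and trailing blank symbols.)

Execution trace:
Initial: [r0]bbbaab
Step 1: δ(r0, b) = (r2, □, R) → □[r2]bbaab
Step 2: δ(r2, b) = (rA, □, R) → □□[rA]baab

The machine reaches the accept state rA and halts.

After 2 steps, the tape (ignoring leading/trailing blanks) is: baab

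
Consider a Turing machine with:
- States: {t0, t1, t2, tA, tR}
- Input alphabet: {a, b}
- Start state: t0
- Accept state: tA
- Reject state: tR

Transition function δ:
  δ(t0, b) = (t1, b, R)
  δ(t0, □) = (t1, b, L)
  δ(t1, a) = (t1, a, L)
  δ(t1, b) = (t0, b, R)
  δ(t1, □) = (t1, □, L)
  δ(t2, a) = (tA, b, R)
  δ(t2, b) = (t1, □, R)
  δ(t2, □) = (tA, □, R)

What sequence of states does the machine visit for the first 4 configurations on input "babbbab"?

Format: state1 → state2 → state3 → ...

Execution trace:
Initial: [t0]babbbab
Step 1: δ(t0, b) = (t1, b, R) → b[t1]abbbab
Step 2: δ(t1, a) = (t1, a, L) → [t1]babbbab
Step 3: δ(t1, b) = (t0, b, R) → b[t0]abbbab

No transition is defined for δ(t0, a). By convention the machine halts and rejects.

State sequence: t0 → t1 → t1 → t0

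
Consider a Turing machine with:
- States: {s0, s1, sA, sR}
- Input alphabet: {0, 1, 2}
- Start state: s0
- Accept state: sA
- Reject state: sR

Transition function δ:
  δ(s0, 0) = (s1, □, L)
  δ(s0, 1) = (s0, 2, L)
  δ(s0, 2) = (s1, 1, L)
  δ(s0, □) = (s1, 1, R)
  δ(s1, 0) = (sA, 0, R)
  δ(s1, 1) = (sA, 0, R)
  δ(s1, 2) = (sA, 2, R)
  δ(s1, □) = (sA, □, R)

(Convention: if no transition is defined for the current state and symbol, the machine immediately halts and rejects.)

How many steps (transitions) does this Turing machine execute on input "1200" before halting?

Execution trace:
Initial: [s0]1200
Step 1: δ(s0, 1) = (s0, 2, L) → [s0]□2200
Step 2: δ(s0, □) = (s1, 1, R) → 1[s1]2200
Step 3: δ(s1, 2) = (sA, 2, R) → 12[sA]200

The machine reaches the accept state sA and halts.

The machine executed 3 steps before halting.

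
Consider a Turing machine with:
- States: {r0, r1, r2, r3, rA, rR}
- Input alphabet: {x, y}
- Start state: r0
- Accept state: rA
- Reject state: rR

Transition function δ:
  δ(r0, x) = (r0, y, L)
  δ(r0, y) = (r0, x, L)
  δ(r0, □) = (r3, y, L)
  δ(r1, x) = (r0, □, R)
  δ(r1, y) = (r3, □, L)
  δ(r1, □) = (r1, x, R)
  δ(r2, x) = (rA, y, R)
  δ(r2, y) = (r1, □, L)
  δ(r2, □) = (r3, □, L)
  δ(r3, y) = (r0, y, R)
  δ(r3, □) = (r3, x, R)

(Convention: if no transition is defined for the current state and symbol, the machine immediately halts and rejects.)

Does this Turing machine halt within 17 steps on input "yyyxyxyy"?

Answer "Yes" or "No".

Execution trace:
Initial: [r0]yyyxyxyy
Step 1: δ(r0, y) = (r0, x, L) → [r0]□xyyxyxyy
Step 2: δ(r0, □) = (r3, y, L) → [r3]□yxyyxyxyy
Step 3: δ(r3, □) = (r3, x, R) → x[r3]yxyyxyxyy
Step 4: δ(r3, y) = (r0, y, R) → xy[r0]xyyxyxyy
Step 5: δ(r0, x) = (r0, y, L) → x[r0]yyyyxyxyy
Step 6: δ(r0, y) = (r0, x, L) → [r0]xxyyyxyxyy
Step 7: δ(r0, x) = (r0, y, L) → [r0]□yxyyyxyxyy
Step 8: δ(r0, □) = (r3, y, L) → [r3]□yyxyyyxyxyy
Step 9: δ(r3, □) = (r3, x, R) → x[r3]yyxyyyxyxyy
Step 10: δ(r3, y) = (r0, y, R) → xy[r0]yxyyyxyxyy
Step 11: δ(r0, y) = (r0, x, L) → x[r0]yxxyyyxyxyy
Step 12: δ(r0, y) = (r0, x, L) → [r0]xxxxyyyxyxyy
Step 13: δ(r0, x) = (r0, y, L) → [r0]□yxxxyyyxyxyy
Step 14: δ(r0, □) = (r3, y, L) → [r3]□yyxxxyyyxyxyy
Step 15: δ(r3, □) = (r3, x, R) → x[r3]yyxxxyyyxyxyy
Step 16: δ(r3, y) = (r0, y, R) → xy[r0]yxxxyyyxyxyy
Step 17: δ(r0, y) = (r0, x, L) → x[r0]yxxxxyyyxyxyy

The machine has not reached a halting state after 17 steps.
The machine did not halt within the 17-step bound.

Answer: No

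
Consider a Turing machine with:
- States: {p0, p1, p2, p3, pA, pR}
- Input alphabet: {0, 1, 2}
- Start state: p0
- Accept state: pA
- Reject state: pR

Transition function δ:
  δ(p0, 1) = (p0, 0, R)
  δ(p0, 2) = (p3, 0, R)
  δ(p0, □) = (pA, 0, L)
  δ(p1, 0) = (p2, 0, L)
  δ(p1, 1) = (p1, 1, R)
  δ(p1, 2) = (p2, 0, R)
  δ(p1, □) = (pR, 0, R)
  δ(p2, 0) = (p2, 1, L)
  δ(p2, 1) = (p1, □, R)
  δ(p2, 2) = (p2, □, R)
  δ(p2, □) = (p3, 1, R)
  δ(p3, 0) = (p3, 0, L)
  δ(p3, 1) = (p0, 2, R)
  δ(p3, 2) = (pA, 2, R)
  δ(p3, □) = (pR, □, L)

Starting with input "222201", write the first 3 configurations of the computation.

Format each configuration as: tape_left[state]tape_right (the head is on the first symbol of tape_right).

Transitions applied:
Step 1: δ(p0, 2) = (p3, 0, R)
Step 2: δ(p3, 2) = (pA, 2, R)

The first 3 configurations are:
[p0]222201 ⊢ 0[p3]22201 ⊢ 02[pA]2201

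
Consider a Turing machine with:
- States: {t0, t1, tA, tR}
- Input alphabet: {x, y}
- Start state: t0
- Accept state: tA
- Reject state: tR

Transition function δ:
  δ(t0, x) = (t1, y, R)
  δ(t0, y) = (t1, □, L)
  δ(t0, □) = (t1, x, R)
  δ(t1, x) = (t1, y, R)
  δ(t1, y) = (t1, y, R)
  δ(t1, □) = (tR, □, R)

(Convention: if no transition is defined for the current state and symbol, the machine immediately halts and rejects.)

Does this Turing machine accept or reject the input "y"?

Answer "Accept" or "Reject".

Execution trace:
Initial: [t0]y
Step 1: δ(t0, y) = (t1, □, L) → [t1]□□
Step 2: δ(t1, □) = (tR, □, R) → □[tR]□

The machine reaches the reject state tR and halts.

Answer: Reject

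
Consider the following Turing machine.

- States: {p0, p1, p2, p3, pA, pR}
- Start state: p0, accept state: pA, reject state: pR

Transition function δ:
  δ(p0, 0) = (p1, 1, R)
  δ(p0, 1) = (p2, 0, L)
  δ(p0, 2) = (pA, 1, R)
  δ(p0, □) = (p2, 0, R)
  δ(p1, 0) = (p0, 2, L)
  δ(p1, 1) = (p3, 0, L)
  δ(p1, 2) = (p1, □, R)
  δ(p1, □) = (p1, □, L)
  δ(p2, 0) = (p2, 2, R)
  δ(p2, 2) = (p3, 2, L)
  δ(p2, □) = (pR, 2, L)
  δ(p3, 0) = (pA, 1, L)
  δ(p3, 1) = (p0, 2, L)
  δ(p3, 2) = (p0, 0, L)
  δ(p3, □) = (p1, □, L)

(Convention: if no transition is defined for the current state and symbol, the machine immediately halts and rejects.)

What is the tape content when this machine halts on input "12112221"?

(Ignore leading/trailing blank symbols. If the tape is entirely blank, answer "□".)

Execution trace:
Initial: [p0]12112221
Step 1: δ(p0, 1) = (p2, 0, L) → [p2]□02112221
Step 2: δ(p2, □) = (pR, 2, L) → [pR]□202112221

The machine reaches the reject state pR and halts.

Final tape (ignoring leading/trailing blanks): 202112221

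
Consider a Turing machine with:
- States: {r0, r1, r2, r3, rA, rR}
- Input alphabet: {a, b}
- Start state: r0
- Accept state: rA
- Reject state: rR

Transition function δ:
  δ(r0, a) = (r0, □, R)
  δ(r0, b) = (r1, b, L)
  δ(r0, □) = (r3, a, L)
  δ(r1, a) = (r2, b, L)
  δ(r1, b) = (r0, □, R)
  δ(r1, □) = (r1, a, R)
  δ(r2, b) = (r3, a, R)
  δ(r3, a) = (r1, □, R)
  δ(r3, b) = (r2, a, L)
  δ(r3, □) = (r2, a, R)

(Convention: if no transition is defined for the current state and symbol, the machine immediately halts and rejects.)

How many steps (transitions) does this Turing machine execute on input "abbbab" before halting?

Execution trace:
Initial: [r0]abbbab
Step 1: δ(r0, a) = (r0, □, R) → □[r0]bbbab
Step 2: δ(r0, b) = (r1, b, L) → [r1]□bbbab
Step 3: δ(r1, □) = (r1, a, R) → a[r1]bbbab
Step 4: δ(r1, b) = (r0, □, R) → a□[r0]bbab
Step 5: δ(r0, b) = (r1, b, L) → a[r1]□bbab
Step 6: δ(r1, □) = (r1, a, R) → aa[r1]bbab
Step 7: δ(r1, b) = (r0, □, R) → aa□[r0]bab
Step 8: δ(r0, b) = (r1, b, L) → aa[r1]□bab
Step 9: δ(r1, □) = (r1, a, R) → aaa[r1]bab
Step 10: δ(r1, b) = (r0, □, R) → aaa□[r0]ab
Step 11: δ(r0, a) = (r0, □, R) → aaa□□[r0]b
Step 12: δ(r0, b) = (r1, b, L) → aaa□[r1]□b
Step 13: δ(r1, □) = (r1, a, R) → aaa□a[r1]b
Step 14: δ(r1, b) = (r0, □, R) → aaa□a□[r0]□
Step 15: δ(r0, □) = (r3, a, L) → aaa□a[r3]□a
Step 16: δ(r3, □) = (r2, a, R) → aaa□aa[r2]a

No transition is defined for δ(r2, a). By convention the machine halts and rejects.

The machine executed 16 steps before halting.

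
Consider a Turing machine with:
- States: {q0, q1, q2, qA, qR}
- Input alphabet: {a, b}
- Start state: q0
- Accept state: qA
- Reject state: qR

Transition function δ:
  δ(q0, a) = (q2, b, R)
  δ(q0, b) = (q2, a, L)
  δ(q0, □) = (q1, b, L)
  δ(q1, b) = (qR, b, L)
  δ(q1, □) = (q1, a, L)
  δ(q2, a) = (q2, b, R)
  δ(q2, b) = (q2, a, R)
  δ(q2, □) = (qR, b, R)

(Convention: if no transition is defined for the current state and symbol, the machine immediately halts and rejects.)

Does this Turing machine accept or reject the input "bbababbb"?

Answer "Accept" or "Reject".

Execution trace:
Initial: [q0]bbababbb
Step 1: δ(q0, b) = (q2, a, L) → [q2]□abababbb
Step 2: δ(q2, □) = (qR, b, R) → b[qR]abababbb

The machine reaches the reject state qR and halts.

Answer: Reject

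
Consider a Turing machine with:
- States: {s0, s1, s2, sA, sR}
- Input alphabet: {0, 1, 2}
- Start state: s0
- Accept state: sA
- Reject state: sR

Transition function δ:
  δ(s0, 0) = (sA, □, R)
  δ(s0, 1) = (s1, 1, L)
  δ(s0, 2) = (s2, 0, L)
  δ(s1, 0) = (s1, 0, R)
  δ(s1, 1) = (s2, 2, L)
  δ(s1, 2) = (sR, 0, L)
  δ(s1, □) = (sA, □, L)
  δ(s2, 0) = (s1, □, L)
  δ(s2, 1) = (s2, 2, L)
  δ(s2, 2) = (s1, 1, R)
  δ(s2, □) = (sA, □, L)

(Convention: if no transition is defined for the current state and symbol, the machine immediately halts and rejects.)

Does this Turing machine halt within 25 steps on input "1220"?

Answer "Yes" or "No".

Execution trace:
Initial: [s0]1220
Step 1: δ(s0, 1) = (s1, 1, L) → [s1]□1220
Step 2: δ(s1, □) = (sA, □, L) → [sA]□□1220

The machine reaches the accept state sA and halts.
The machine halted after 2 steps (within the 25-step bound).

Answer: Yes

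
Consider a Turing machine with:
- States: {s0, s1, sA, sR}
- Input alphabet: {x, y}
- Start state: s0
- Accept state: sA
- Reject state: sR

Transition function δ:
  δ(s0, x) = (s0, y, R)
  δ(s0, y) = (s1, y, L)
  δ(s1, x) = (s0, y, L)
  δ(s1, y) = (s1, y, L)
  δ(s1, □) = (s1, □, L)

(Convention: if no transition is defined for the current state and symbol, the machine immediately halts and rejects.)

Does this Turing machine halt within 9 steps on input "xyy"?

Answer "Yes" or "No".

Execution trace:
Initial: [s0]xyy
Step 1: δ(s0, x) = (s0, y, R) → y[s0]yy
Step 2: δ(s0, y) = (s1, y, L) → [s1]yyy
Step 3: δ(s1, y) = (s1, y, L) → [s1]□yyy
Step 4: δ(s1, □) = (s1, □, L) → [s1]□□yyy
Step 5: δ(s1, □) = (s1, □, L) → [s1]□□□yyy
Step 6: δ(s1, □) = (s1, □, L) → [s1]□□□□yyy
Step 7: δ(s1, □) = (s1, □, L) → [s1]□□□□□yyy
Step 8: δ(s1, □) = (s1, □, L) → [s1]□□□□□□yyy
Step 9: δ(s1, □) = (s1, □, L) → [s1]□□□□□□□yyy

The machine has not reached a halting state after 9 steps.
The machine did not halt within the 9-step bound.

Answer: No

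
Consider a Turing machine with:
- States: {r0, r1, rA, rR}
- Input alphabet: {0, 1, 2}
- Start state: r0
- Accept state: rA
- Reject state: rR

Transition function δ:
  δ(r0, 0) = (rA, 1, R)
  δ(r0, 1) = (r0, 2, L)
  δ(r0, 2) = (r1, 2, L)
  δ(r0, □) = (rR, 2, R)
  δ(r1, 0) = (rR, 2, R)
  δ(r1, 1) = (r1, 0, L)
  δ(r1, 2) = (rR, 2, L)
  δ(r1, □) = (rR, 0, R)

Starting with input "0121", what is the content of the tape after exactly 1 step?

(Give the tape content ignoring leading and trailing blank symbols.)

Execution trace:
Initial: [r0]0121
Step 1: δ(r0, 0) = (rA, 1, R) → 1[rA]121

The machine reaches the accept state rA and halts.

After 1 step, the tape (ignoring leading/trailing blanks) is: 1121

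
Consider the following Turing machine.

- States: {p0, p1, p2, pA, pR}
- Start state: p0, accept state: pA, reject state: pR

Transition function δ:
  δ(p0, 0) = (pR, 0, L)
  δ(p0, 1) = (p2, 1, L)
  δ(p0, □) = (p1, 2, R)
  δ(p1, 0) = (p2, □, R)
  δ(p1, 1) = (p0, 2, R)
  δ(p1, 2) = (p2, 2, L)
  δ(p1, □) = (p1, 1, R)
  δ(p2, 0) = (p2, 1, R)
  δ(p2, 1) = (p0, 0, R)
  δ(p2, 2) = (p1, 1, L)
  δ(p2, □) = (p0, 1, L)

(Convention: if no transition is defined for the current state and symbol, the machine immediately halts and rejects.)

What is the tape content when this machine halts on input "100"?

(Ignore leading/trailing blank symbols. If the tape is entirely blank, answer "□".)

Execution trace:
Initial: [p0]100
Step 1: δ(p0, 1) = (p2, 1, L) → [p2]□100
Step 2: δ(p2, □) = (p0, 1, L) → [p0]□1100
Step 3: δ(p0, □) = (p1, 2, R) → 2[p1]1100
Step 4: δ(p1, 1) = (p0, 2, R) → 22[p0]100
Step 5: δ(p0, 1) = (p2, 1, L) → 2[p2]2100
Step 6: δ(p2, 2) = (p1, 1, L) → [p1]21100
Step 7: δ(p1, 2) = (p2, 2, L) → [p2]□21100
Step 8: δ(p2, □) = (p0, 1, L) → [p0]□121100
Step 9: δ(p0, □) = (p1, 2, R) → 2[p1]121100
Step 10: δ(p1, 1) = (p0, 2, R) → 22[p0]21100

No transition is defined for δ(p0, 2). By convention the machine halts and rejects.

Final tape (ignoring leading/trailing blanks): 2221100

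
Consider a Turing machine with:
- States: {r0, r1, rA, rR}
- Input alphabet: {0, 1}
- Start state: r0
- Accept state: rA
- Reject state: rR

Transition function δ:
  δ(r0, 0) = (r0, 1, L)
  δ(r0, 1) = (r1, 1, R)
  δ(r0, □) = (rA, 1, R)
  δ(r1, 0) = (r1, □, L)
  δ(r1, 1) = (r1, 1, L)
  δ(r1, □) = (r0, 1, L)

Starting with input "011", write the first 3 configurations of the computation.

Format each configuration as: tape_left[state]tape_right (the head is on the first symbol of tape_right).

Transitions applied:
Step 1: δ(r0, 0) = (r0, 1, L)
Step 2: δ(r0, □) = (rA, 1, R)

The first 3 configurations are:
[r0]011 ⊢ [r0]□111 ⊢ 1[rA]111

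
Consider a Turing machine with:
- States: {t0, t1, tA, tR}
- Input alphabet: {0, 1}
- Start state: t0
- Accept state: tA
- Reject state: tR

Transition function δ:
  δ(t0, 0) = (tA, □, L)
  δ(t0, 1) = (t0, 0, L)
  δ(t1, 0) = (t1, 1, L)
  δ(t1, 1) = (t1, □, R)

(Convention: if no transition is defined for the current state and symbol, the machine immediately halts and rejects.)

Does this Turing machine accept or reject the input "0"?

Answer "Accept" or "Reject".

Execution trace:
Initial: [t0]0
Step 1: δ(t0, 0) = (tA, □, L) → [tA]□□

The machine reaches the accept state tA and halts.

Answer: Accept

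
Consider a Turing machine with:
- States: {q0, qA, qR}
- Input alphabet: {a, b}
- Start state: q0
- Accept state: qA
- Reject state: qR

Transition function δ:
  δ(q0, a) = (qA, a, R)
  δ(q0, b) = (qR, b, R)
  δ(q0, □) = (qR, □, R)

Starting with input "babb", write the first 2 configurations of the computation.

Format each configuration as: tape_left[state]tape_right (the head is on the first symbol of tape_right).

Transitions applied:
Step 1: δ(q0, b) = (qR, b, R)

The first 2 configurations are:
[q0]babb ⊢ b[qR]abb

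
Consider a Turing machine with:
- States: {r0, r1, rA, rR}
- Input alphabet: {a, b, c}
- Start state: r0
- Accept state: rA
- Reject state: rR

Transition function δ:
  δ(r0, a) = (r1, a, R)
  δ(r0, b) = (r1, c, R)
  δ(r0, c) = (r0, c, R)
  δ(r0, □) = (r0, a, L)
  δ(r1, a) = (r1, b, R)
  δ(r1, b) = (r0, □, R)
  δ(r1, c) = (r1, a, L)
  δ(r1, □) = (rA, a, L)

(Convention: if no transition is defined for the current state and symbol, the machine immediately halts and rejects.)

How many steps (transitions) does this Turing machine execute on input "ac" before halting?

Execution trace:
Initial: [r0]ac
Step 1: δ(r0, a) = (r1, a, R) → a[r1]c
Step 2: δ(r1, c) = (r1, a, L) → [r1]aa
Step 3: δ(r1, a) = (r1, b, R) → b[r1]a
Step 4: δ(r1, a) = (r1, b, R) → bb[r1]□
Step 5: δ(r1, □) = (rA, a, L) → b[rA]ba

The machine reaches the accept state rA and halts.

The machine executed 5 steps before halting.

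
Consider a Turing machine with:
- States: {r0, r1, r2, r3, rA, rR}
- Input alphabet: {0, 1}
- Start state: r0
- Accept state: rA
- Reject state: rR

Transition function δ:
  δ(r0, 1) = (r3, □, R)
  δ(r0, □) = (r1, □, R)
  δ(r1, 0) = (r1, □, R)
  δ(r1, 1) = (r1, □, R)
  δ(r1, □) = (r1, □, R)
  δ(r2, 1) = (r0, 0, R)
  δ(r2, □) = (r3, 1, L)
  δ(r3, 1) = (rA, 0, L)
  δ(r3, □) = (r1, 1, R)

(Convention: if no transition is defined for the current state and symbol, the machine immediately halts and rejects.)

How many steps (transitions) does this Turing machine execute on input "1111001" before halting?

Execution trace:
Initial: [r0]1111001
Step 1: δ(r0, 1) = (r3, □, R) → □[r3]111001
Step 2: δ(r3, 1) = (rA, 0, L) → [rA]□011001

The machine reaches the accept state rA and halts.

The machine executed 2 steps before halting.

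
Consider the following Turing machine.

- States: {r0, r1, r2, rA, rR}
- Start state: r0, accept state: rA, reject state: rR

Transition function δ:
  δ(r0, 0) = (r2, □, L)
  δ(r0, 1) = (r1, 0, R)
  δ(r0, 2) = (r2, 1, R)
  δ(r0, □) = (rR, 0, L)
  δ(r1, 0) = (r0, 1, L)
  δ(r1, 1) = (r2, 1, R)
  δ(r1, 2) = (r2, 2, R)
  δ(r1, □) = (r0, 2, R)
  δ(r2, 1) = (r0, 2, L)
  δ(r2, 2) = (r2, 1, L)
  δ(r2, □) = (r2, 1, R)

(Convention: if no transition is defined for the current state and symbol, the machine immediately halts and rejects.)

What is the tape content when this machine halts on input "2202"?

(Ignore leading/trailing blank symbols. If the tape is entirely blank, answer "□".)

Execution trace:
Initial: [r0]2202
Step 1: δ(r0, 2) = (r2, 1, R) → 1[r2]202
Step 2: δ(r2, 2) = (r2, 1, L) → [r2]1102
Step 3: δ(r2, 1) = (r0, 2, L) → [r0]□2102
Step 4: δ(r0, □) = (rR, 0, L) → [rR]□02102

The machine reaches the reject state rR and halts.

Final tape (ignoring leading/trailing blanks): 02102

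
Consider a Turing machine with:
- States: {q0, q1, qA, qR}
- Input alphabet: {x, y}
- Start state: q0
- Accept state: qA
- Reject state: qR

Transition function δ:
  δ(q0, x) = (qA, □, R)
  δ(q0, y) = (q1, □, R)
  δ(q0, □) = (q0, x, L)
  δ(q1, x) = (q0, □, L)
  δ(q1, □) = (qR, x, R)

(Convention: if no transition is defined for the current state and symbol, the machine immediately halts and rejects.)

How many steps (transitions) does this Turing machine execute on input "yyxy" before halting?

Execution trace:
Initial: [q0]yyxy
Step 1: δ(q0, y) = (q1, □, R) → □[q1]yxy

No transition is defined for δ(q1, y). By convention the machine halts and rejects.

The machine executed 1 step before halting.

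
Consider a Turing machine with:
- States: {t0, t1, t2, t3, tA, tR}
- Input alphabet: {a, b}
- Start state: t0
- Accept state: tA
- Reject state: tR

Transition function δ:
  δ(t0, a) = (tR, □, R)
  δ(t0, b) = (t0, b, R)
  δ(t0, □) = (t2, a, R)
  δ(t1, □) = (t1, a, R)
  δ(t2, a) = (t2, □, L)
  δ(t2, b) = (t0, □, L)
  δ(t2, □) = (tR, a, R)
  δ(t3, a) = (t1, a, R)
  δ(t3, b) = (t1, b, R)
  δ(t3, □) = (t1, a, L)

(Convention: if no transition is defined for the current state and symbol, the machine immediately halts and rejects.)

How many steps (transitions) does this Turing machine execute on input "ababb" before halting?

Execution trace:
Initial: [t0]ababb
Step 1: δ(t0, a) = (tR, □, R) → □[tR]babb

The machine reaches the reject state tR and halts.

The machine executed 1 step before halting.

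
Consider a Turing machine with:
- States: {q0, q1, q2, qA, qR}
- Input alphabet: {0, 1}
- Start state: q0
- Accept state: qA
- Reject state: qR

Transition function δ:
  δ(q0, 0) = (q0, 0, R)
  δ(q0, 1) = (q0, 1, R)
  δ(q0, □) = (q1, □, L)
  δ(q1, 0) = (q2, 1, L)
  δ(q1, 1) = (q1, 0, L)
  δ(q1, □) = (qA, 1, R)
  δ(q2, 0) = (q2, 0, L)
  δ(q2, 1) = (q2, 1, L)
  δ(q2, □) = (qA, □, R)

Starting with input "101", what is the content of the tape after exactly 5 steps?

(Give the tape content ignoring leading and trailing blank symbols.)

Execution trace:
Initial: [q0]101
Step 1: δ(q0, 1) = (q0, 1, R) → 1[q0]01
Step 2: δ(q0, 0) = (q0, 0, R) → 10[q0]1
Step 3: δ(q0, 1) = (q0, 1, R) → 101[q0]□
Step 4: δ(q0, □) = (q1, □, L) → 10[q1]1□
Step 5: δ(q1, 1) = (q1, 0, L) → 1[q1]00□

After 5 steps, the tape (ignoring leading/trailing blanks) is: 100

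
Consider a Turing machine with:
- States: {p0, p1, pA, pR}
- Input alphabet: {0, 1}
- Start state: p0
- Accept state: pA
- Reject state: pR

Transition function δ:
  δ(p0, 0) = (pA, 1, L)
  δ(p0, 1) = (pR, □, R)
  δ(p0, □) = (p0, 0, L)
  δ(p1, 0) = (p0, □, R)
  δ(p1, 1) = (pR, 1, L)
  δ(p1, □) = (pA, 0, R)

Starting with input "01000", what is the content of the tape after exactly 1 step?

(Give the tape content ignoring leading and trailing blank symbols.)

Execution trace:
Initial: [p0]01000
Step 1: δ(p0, 0) = (pA, 1, L) → [pA]□11000

The machine reaches the accept state pA and halts.

After 1 step, the tape (ignoring leading/trailing blanks) is: 11000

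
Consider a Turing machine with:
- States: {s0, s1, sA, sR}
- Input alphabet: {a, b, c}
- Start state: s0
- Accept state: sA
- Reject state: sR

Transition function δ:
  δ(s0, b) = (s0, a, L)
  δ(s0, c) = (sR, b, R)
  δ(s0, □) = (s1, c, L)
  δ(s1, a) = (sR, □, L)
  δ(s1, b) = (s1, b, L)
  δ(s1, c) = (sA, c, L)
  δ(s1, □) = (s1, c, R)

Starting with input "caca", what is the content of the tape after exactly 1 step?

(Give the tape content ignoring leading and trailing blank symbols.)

Execution trace:
Initial: [s0]caca
Step 1: δ(s0, c) = (sR, b, R) → b[sR]aca

The machine reaches the reject state sR and halts.

After 1 step, the tape (ignoring leading/trailing blanks) is: baca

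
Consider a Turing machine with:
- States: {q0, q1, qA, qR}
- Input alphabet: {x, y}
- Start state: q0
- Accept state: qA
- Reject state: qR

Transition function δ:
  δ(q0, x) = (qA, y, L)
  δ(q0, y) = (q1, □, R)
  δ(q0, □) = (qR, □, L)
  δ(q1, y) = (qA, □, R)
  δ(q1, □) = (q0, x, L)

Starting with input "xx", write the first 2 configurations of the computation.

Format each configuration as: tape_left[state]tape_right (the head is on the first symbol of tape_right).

Transitions applied:
Step 1: δ(q0, x) = (qA, y, L)

The first 2 configurations are:
[q0]xx ⊢ [qA]□yx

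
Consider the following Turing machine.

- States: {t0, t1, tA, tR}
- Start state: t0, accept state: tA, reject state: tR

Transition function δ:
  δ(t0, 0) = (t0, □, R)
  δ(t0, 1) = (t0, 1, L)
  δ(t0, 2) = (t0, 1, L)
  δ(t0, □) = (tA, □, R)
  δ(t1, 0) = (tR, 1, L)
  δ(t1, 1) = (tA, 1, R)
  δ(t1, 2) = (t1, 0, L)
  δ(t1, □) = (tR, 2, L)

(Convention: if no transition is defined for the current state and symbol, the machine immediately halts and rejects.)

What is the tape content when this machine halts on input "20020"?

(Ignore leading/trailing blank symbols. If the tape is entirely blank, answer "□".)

Execution trace:
Initial: [t0]20020
Step 1: δ(t0, 2) = (t0, 1, L) → [t0]□10020
Step 2: δ(t0, □) = (tA, □, R) → □[tA]10020

The machine reaches the accept state tA and halts.

Final tape (ignoring leading/trailing blanks): 10020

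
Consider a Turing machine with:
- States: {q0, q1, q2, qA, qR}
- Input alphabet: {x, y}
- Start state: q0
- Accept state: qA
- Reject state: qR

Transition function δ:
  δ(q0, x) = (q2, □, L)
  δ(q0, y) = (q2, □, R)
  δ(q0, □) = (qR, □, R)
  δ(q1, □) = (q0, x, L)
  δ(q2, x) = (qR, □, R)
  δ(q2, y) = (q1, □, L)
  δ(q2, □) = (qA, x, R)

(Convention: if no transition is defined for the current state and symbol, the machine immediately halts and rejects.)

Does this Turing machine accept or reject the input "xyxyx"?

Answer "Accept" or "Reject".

Execution trace:
Initial: [q0]xyxyx
Step 1: δ(q0, x) = (q2, □, L) → [q2]□□yxyx
Step 2: δ(q2, □) = (qA, x, R) → x[qA]□yxyx

The machine reaches the accept state qA and halts.

Answer: Accept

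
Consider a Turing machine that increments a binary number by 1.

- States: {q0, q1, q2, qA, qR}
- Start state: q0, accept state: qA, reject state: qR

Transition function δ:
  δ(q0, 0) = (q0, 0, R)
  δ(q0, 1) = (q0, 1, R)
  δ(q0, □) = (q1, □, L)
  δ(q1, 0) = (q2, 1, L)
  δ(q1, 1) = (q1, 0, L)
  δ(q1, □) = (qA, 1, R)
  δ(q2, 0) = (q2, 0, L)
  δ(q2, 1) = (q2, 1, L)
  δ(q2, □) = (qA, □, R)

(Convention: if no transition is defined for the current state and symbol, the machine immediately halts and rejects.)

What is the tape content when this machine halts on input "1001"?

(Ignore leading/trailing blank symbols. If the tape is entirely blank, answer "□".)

Execution trace:
Initial: [q0]1001
Step 1: δ(q0, 1) = (q0, 1, R) → 1[q0]001
Step 2: δ(q0, 0) = (q0, 0, R) → 10[q0]01
Step 3: δ(q0, 0) = (q0, 0, R) → 100[q0]1
Step 4: δ(q0, 1) = (q0, 1, R) → 1001[q0]□
Step 5: δ(q0, □) = (q1, □, L) → 100[q1]1□
Step 6: δ(q1, 1) = (q1, 0, L) → 10[q1]00□
Step 7: δ(q1, 0) = (q2, 1, L) → 1[q2]010□
Step 8: δ(q2, 0) = (q2, 0, L) → [q2]1010□
Step 9: δ(q2, 1) = (q2, 1, L) → [q2]□1010□
Step 10: δ(q2, □) = (qA, □, R) → □[qA]1010□

The machine reaches the accept state qA and halts.

Final tape (ignoring leading/trailing blanks): 1010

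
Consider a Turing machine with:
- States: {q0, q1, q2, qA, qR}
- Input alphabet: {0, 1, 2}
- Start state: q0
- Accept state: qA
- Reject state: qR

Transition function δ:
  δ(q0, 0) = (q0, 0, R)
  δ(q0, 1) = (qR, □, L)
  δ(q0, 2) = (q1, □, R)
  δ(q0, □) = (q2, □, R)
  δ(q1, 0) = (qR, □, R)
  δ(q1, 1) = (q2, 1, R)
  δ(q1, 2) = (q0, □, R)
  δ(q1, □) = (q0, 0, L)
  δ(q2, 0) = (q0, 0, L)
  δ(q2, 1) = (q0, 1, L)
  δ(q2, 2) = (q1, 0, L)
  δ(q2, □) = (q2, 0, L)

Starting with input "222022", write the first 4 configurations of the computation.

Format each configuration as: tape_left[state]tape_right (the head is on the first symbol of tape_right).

Transitions applied:
Step 1: δ(q0, 2) = (q1, □, R)
Step 2: δ(q1, 2) = (q0, □, R)
Step 3: δ(q0, 2) = (q1, □, R)

The first 4 configurations are:
[q0]222022 ⊢ □[q1]22022 ⊢ □□[q0]2022 ⊢ □□□[q1]022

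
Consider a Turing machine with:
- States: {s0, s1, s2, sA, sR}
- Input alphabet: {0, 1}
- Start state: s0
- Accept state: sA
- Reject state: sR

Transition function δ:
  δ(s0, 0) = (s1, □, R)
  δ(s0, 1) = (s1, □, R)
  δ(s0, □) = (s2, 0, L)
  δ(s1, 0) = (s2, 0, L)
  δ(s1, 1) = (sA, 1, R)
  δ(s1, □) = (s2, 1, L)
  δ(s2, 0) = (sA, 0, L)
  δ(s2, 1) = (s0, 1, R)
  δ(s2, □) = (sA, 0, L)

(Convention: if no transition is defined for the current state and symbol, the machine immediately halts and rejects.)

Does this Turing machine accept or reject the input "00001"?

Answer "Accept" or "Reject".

Execution trace:
Initial: [s0]00001
Step 1: δ(s0, 0) = (s1, □, R) → □[s1]0001
Step 2: δ(s1, 0) = (s2, 0, L) → [s2]□0001
Step 3: δ(s2, □) = (sA, 0, L) → [sA]□00001

The machine reaches the accept state sA and halts.

Answer: Accept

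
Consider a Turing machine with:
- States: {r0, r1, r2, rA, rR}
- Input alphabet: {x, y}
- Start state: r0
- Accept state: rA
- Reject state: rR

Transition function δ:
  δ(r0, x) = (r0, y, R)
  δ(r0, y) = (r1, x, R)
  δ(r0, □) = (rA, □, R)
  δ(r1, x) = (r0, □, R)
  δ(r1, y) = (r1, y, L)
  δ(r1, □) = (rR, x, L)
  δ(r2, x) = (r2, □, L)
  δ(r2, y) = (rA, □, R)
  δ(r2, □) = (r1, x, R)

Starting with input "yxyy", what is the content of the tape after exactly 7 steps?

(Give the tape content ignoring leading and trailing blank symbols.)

Execution trace:
Initial: [r0]yxyy
Step 1: δ(r0, y) = (r1, x, R) → x[r1]xyy
Step 2: δ(r1, x) = (r0, □, R) → x□[r0]yy
Step 3: δ(r0, y) = (r1, x, R) → x□x[r1]y
Step 4: δ(r1, y) = (r1, y, L) → x□[r1]xy
Step 5: δ(r1, x) = (r0, □, R) → x□□[r0]y
Step 6: δ(r0, y) = (r1, x, R) → x□□x[r1]□
Step 7: δ(r1, □) = (rR, x, L) → x□□[rR]xx

The machine reaches the reject state rR and halts.

After 7 steps, the tape (ignoring leading/trailing blanks) is: x□□xx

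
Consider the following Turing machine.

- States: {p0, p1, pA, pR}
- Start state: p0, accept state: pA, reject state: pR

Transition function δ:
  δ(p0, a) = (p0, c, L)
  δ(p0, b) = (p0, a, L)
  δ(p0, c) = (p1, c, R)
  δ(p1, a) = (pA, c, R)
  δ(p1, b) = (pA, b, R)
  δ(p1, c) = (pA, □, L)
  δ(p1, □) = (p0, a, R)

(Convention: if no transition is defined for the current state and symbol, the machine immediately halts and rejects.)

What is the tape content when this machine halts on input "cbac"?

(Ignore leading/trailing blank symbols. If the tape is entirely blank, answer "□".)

Execution trace:
Initial: [p0]cbac
Step 1: δ(p0, c) = (p1, c, R) → c[p1]bac
Step 2: δ(p1, b) = (pA, b, R) → cb[pA]ac

The machine reaches the accept state pA and halts.

Final tape (ignoring leading/trailing blanks): cbac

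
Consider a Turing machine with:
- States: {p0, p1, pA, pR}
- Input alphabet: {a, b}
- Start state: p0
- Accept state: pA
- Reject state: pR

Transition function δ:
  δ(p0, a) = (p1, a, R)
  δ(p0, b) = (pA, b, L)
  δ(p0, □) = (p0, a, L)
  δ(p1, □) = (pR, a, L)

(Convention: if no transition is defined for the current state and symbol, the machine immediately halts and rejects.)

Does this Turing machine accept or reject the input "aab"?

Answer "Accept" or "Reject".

Execution trace:
Initial: [p0]aab
Step 1: δ(p0, a) = (p1, a, R) → a[p1]ab

No transition is defined for δ(p1, a). By convention the machine halts and rejects.

Answer: Reject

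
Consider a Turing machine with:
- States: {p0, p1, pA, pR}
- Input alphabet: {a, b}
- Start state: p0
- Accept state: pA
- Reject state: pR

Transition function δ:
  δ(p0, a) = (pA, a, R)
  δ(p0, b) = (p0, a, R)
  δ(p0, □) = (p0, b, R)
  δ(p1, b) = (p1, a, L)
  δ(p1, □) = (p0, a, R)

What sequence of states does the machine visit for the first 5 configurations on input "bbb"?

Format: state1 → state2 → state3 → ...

Execution trace:
Initial: [p0]bbb
Step 1: δ(p0, b) = (p0, a, R) → a[p0]bb
Step 2: δ(p0, b) = (p0, a, R) → aa[p0]b
Step 3: δ(p0, b) = (p0, a, R) → aaa[p0]□
Step 4: δ(p0, □) = (p0, b, R) → aaab[p0]□

State sequence: p0 → p0 → p0 → p0 → p0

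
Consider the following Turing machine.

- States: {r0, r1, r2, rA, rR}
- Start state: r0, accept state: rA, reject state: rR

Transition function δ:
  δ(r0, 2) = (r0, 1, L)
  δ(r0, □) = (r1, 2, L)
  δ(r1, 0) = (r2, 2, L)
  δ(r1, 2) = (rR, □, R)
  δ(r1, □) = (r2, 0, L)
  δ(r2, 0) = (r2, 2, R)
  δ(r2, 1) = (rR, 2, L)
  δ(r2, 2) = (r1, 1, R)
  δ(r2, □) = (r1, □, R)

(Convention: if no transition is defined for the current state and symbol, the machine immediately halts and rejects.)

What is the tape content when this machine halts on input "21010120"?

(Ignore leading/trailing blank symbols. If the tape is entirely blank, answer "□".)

Execution trace:
Initial: [r0]21010120
Step 1: δ(r0, 2) = (r0, 1, L) → [r0]□11010120
Step 2: δ(r0, □) = (r1, 2, L) → [r1]□211010120
Step 3: δ(r1, □) = (r2, 0, L) → [r2]□0211010120
Step 4: δ(r2, □) = (r1, □, R) → □[r1]0211010120
Step 5: δ(r1, 0) = (r2, 2, L) → [r2]□2211010120
Step 6: δ(r2, □) = (r1, □, R) → □[r1]2211010120
Step 7: δ(r1, 2) = (rR, □, R) → □□[rR]211010120

The machine reaches the reject state rR and halts.

Final tape (ignoring leading/trailing blanks): 211010120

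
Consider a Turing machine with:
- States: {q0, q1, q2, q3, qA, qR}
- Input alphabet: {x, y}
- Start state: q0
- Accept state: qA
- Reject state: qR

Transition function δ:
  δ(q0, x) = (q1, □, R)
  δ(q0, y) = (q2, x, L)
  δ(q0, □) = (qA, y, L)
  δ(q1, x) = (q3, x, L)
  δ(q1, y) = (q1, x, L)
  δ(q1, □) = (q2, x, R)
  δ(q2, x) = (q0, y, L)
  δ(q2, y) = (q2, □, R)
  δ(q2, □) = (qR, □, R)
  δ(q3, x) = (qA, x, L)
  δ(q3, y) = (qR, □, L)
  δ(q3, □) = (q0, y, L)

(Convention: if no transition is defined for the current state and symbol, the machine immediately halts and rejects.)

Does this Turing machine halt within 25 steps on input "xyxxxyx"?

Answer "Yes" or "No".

Execution trace:
Initial: [q0]xyxxxyx
Step 1: δ(q0, x) = (q1, □, R) → □[q1]yxxxyx
Step 2: δ(q1, y) = (q1, x, L) → [q1]□xxxxyx
Step 3: δ(q1, □) = (q2, x, R) → x[q2]xxxxyx
Step 4: δ(q2, x) = (q0, y, L) → [q0]xyxxxyx
Step 5: δ(q0, x) = (q1, □, R) → □[q1]yxxxyx
Step 6: δ(q1, y) = (q1, x, L) → [q1]□xxxxyx
Step 7: δ(q1, □) = (q2, x, R) → x[q2]xxxxyx
Step 8: δ(q2, x) = (q0, y, L) → [q0]xyxxxyx
Step 9: δ(q0, x) = (q1, □, R) → □[q1]yxxxyx
Step 10: δ(q1, y) = (q1, x, L) → [q1]□xxxxyx
Step 11: δ(q1, □) = (q2, x, R) → x[q2]xxxxyx
Step 12: δ(q2, x) = (q0, y, L) → [q0]xyxxxyx
Step 13: δ(q0, x) = (q1, □, R) → □[q1]yxxxyx
Step 14: δ(q1, y) = (q1, x, L) → [q1]□xxxxyx
Step 15: δ(q1, □) = (q2, x, R) → x[q2]xxxxyx
Step 16: δ(q2, x) = (q0, y, L) → [q0]xyxxxyx
Step 17: δ(q0, x) = (q1, □, R) → □[q1]yxxxyx
Step 18: δ(q1, y) = (q1, x, L) → [q1]□xxxxyx
Step 19: δ(q1, □) = (q2, x, R) → x[q2]xxxxyx
Step 20: δ(q2, x) = (q0, y, L) → [q0]xyxxxyx
Step 21: δ(q0, x) = (q1, □, R) → □[q1]yxxxyx
Step 22: δ(q1, y) = (q1, x, L) → [q1]□xxxxyx
Step 23: δ(q1, □) = (q2, x, R) → x[q2]xxxxyx
Step 24: δ(q2, x) = (q0, y, L) → [q0]xyxxxyx
Step 25: δ(q0, x) = (q1, □, R) → □[q1]yxxxyx

The machine has not reached a halting state after 25 steps.
The machine did not halt within the 25-step bound.

Answer: No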